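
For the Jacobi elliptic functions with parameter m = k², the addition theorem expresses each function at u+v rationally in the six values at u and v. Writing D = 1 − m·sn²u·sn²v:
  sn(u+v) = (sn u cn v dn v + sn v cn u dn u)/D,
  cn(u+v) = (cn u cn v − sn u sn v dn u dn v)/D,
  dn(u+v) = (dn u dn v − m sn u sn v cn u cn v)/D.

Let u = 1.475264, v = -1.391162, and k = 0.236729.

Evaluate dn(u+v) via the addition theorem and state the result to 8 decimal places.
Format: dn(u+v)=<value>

dn(u+v)=0.99980228

sn u = 0.9934045524791584, cn u = 0.114662091005192, dn u = 0.9719548182529918
sn v = -0.9807195924534805, cn v = 0.1954202675719159, dn v = 0.9726764725811367
m = k² = 0.056040619441
D = 1 − m·sn²u·sn²v = 0.9468081712161464
dn(u+v) = (dn u·dn v − m·sn u·sn v·cn u·cn v)/D = 0.9466209697864806/0.9468081712161464 = 0.9998022815652031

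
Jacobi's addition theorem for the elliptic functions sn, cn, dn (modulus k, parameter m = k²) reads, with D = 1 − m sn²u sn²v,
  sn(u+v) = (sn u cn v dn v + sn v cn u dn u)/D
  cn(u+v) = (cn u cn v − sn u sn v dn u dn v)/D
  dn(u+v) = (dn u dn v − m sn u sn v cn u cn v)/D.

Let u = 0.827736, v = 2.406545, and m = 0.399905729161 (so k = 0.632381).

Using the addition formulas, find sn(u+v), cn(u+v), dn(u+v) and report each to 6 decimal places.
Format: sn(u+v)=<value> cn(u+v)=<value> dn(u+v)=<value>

sn(u+v)=0.313122 cn(u+v)=-0.949713 dn(u+v)=0.980199

sn u = 0.713869063873778, cn u = 0.7002792012076154, dn u = 0.892302877463357
sn v = 0.8777427863006075, cn v = -0.4791321332338774, dn v = 0.8318050671566841
m = k² = 0.399905729161
D = 1 − m·sn²u·sn²v = 0.8429892863666676
sn(u+v) = (sn u·cn v·dn v + sn v·cn u·dn u)/D = 0.2639587485608649/0.8429892863666676 = 0.313122305146418
cn(u+v) = (cn u·cn v − sn u·sn v·dn u·dn v)/D = -0.8005977241955948/0.8429892863666676 = -0.9497128102851901
dn(u+v) = (dn u·dn v − m·sn u·sn v·cn u·cn v)/D = 0.8262976562955514/0.8429892863666676 = 0.9801994754369204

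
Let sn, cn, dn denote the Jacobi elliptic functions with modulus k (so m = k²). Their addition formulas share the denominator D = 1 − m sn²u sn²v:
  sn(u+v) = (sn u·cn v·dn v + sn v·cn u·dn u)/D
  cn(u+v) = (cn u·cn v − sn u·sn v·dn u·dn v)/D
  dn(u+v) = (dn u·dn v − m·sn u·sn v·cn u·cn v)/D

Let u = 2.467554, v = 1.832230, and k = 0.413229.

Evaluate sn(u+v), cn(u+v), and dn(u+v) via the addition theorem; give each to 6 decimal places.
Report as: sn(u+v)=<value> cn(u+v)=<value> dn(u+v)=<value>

sn u = 0.7235917702449092, cn u = -0.6902281869308429, dn u = 0.9542502585529945
sn v = 0.9854988040683599, cn v = -0.1696823714468663, dn v = 0.9133226604769451
m = k² = 0.170758206441
D = 1 − m·sn²u·sn²v = 0.9131677558681566
sn(u+v) = (sn u·cn v·dn v + sn v·cn u·dn u)/D = -0.7612376642238624/0.9131677558681566 = -0.8336230219825787
cn(u+v) = (cn u·cn v − sn u·sn v·dn u·dn v)/D = -0.5043734419299687/0.9131677558681566 = -0.5523338276990041
dn(u+v) = (dn u·dn v − m·sn u·sn v·cn u·cn v)/D = 0.8572770321992441/0.9131677558681566 = 0.9387946811418274

sn(u+v)=-0.833623 cn(u+v)=-0.552334 dn(u+v)=0.938795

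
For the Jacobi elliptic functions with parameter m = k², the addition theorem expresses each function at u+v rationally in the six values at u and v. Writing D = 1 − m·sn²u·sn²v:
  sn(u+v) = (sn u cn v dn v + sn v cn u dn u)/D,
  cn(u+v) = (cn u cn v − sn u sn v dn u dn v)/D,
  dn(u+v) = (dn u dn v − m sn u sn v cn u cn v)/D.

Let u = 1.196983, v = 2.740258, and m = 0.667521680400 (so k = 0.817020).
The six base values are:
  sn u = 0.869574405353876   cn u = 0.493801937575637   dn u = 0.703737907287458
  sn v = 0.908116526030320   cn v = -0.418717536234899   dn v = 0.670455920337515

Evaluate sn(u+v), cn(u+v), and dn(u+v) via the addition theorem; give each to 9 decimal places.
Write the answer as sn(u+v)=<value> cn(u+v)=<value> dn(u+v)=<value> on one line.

sn(u+v)=0.122416845 cn(u+v)=-0.992478774 dn(u+v)=0.994985727

m = k² = 0.6675216804
D = 1 − m·sn²u·sn²v = 0.5837425390932278
sn(u+v) = (sn u·cn v·dn v + sn v·cn u·dn u)/D = 0.07145992012787468/0.5837425390932278 = 0.1224168453422615
cn(u+v) = (cn u·cn v − sn u·sn v·dn u·dn v)/D = -0.5793520792767783/0.5837425390932278 = -0.9924787735646787
dn(u+v) = (dn u·dn v − m·sn u·sn v·cn u·cn v)/D = 0.580815494810816/0.5837425390932278 = 0.9949857272917635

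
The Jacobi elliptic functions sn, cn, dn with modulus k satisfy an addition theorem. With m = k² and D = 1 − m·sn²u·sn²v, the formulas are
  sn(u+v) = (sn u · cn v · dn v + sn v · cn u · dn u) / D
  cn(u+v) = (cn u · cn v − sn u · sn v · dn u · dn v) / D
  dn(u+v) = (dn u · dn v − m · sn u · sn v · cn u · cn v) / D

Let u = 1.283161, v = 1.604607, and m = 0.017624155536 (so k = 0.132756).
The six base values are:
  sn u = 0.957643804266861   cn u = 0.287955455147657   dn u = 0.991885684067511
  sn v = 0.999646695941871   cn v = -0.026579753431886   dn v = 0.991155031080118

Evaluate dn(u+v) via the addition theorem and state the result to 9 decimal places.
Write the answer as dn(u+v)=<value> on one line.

m = k² = 0.017624155536
D = 1 − m·sn²u·sn²v = 0.9838486289989876
dn(u+v) = (dn u·dn v − m·sn u·sn v·cn u·cn v)/D = 0.9832416183873149/0.9838486289989876 = 0.9993830243862918

dn(u+v)=0.999383024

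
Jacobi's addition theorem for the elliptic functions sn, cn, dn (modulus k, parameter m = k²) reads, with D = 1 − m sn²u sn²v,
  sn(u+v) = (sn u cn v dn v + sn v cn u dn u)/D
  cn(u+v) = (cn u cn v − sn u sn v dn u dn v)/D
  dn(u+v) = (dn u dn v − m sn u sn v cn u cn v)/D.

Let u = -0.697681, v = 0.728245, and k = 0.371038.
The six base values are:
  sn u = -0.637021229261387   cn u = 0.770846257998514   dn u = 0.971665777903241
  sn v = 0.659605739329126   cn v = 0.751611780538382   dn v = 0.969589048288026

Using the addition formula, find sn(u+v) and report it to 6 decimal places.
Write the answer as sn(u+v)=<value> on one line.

sn(u+v)=0.030559

m = k² = 0.137669197444
D = 1 − m·sn²u·sn²v = 0.9756940027761974
sn(u+v) = (sn u·cn v·dn v + sn v·cn u·dn u)/D = 0.02981583001124287/0.9756940027761974 = 0.03055858694058403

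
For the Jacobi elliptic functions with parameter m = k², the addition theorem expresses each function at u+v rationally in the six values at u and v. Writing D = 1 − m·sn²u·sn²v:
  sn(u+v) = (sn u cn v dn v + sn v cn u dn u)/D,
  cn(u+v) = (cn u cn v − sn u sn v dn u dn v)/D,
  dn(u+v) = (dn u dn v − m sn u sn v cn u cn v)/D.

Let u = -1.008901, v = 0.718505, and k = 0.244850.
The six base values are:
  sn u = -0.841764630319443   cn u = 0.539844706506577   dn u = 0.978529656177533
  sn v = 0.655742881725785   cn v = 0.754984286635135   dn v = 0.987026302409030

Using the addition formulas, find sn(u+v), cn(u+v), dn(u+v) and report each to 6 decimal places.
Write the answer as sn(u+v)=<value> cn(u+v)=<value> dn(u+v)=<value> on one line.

sn(u+v)=-0.286101 cn(u+v)=0.958199 dn(u+v)=0.997543

m = k² = 0.0599515225
D = 1 − m·sn²u·sn²v = 0.9817337779276114
sn(u+v) = (sn u·cn v·dn v + sn v·cn u·dn u)/D = -0.2808752003827923/0.9817337779276114 = -0.2861011882220301
cn(u+v) = (cn u·cn v − sn u·sn v·dn u·dn v)/D = 0.9406967271836056/0.9817337779276114 = 0.9581994104036709
dn(u+v) = (dn u·dn v − m·sn u·sn v·cn u·cn v)/D = 0.9793220014199434/0.9817337779276114 = 0.9975433497737451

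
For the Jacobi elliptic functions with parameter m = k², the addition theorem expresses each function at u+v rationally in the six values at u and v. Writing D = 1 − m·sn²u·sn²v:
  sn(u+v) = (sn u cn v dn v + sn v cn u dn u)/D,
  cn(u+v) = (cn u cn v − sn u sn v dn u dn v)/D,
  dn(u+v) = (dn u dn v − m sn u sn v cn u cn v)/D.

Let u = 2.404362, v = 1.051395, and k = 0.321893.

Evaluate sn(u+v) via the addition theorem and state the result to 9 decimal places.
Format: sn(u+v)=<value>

sn u = 0.7279410017061532, cn u = -0.6856397727925666, dn u = 0.9721597365389456
sn v = 0.8600358824569455, cn v = 0.5102335552337801, dn v = 0.960916164114638
m = k² = 0.103615103449
D = 1 − m·sn²u·sn²v = 0.9593885429402969
sn(u+v) = (sn u·cn v·dn v + sn v·cn u·dn u)/D = -0.216354695160907/0.9593885429402969 = -0.2255131111925013

sn(u+v)=-0.225513111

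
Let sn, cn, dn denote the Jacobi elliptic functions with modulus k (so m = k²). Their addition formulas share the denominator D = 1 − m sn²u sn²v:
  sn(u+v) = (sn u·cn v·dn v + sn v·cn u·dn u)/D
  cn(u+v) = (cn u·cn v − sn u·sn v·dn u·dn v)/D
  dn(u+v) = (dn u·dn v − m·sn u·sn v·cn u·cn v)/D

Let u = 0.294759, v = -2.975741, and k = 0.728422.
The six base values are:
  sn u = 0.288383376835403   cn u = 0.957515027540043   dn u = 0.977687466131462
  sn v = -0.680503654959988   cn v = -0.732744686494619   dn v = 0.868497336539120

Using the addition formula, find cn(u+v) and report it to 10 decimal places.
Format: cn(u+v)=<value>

cn(u+v)=-0.5461380453

m = k² = 0.530598610084
D = 1 − m·sn²u·sn²v = 0.9795653370860093
cn(u+v) = (cn u·cn v − sn u·sn v·dn u·dn v)/D = -0.534977898462725/0.9795653370860093 = -0.5461380453234147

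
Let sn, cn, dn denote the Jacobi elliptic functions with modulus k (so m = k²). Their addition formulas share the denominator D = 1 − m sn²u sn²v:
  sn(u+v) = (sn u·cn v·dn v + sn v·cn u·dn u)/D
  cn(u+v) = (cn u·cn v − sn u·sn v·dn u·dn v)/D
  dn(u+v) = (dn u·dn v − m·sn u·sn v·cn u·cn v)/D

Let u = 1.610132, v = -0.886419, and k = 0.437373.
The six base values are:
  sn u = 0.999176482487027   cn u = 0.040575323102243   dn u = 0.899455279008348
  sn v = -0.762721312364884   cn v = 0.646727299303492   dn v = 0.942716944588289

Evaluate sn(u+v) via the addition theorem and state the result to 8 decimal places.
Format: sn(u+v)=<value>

sn(u+v)=0.65400346

m = k² = 0.191295141129
D = 1 − m·sn²u·sn²v = 0.8888984520441606
sn(u+v) = (sn u·cn v·dn v + sn v·cn u·dn u)/D = 0.5813426613031197/0.8888984520441606 = 0.6540034578373172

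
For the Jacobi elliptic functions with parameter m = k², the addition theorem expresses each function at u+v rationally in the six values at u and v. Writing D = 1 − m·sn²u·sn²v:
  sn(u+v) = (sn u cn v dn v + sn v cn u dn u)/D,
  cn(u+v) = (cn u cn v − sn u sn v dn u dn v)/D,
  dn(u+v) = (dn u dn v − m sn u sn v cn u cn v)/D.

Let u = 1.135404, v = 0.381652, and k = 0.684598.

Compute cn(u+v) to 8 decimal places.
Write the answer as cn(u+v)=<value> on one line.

sn u = 0.8661693638552902, cn u = 0.4997505709036478, dn u = 0.8052187975439074
sn v = 0.3685484539442787, cn v = 0.9296085397065164, dn v = 0.9676470989198395
m = k² = 0.468674421604
D = 1 − m·sn²u·sn²v = 0.9522398065667484
cn(u+v) = (cn u·cn v − sn u·sn v·dn u·dn v)/D = 0.2158423146427069/0.9522398065667484 = 0.226668023279677

cn(u+v)=0.22666802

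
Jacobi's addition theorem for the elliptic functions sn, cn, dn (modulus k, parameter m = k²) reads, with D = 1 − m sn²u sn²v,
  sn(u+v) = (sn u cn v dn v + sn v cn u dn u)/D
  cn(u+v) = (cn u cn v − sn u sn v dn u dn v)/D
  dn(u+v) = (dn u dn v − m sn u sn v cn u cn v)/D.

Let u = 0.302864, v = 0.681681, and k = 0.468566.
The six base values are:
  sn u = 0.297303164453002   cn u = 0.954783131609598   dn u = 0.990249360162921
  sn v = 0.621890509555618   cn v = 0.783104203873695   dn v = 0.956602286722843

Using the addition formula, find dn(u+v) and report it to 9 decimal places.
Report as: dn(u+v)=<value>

dn(u+v)=0.923857194

m = k² = 0.219554096356
D = 1 − m·sn²u·sn²v = 0.9924946929130963
dn(u+v) = (dn u·dn v − m·sn u·sn v·cn u·cn v)/D = 0.916923362512374/0.9924946929130963 = 0.923857194461251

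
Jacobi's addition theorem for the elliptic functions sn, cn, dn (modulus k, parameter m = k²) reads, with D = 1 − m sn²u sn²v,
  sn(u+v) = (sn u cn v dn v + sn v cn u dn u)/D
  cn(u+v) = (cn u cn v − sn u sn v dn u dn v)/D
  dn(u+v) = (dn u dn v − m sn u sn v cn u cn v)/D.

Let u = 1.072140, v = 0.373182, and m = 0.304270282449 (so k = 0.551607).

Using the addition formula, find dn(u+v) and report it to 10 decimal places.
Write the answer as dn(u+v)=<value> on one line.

dn(u+v)=0.8432868869

sn u = 0.8535144978455347, cn u = 0.5210690951951427, dn u = 0.8822375277374129
sn v = 0.3621968511004355, cn v = 0.932101625925483, dn v = 0.9798386748111458
m = k² = 0.304270282449
D = 1 − m·sn²u·sn²v = 0.9709215881644119
dn(u+v) = (dn u·dn v − m·sn u·sn v·cn u·cn v)/D = 0.8187654434778867/0.9709215881644119 = 0.8432868868698388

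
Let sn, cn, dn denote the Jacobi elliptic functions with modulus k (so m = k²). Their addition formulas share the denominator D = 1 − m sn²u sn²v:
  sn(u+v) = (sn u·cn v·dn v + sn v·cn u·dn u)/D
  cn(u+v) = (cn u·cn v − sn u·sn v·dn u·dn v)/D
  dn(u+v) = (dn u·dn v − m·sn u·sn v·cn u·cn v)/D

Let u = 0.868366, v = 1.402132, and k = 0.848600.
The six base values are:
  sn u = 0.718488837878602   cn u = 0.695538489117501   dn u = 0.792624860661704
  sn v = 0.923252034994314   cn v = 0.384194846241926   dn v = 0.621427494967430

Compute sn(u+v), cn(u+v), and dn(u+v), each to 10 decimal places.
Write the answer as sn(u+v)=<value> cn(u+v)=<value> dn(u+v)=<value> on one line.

m = k² = 0.72012196
D = 1 − m·sn²u·sn²v = 0.6831259657567932
sn(u+v) = (sn u·cn v·dn v + sn v·cn u·dn u)/D = 0.6805285252669755/0.6831259657567932 = 0.9961977137160346
cn(u+v) = (cn u·cn v − sn u·sn v·dn u·dn v)/D = -0.05951479974852321/0.6831259657567932 = -0.08712126713349336
dn(u+v) = (dn u·dn v − m·sn u·sn v·cn u·cn v)/D = 0.3649093997466365/0.6831259657567932 = 0.5341758592683209

sn(u+v)=0.9961977137 cn(u+v)=-0.0871212671 dn(u+v)=0.5341758593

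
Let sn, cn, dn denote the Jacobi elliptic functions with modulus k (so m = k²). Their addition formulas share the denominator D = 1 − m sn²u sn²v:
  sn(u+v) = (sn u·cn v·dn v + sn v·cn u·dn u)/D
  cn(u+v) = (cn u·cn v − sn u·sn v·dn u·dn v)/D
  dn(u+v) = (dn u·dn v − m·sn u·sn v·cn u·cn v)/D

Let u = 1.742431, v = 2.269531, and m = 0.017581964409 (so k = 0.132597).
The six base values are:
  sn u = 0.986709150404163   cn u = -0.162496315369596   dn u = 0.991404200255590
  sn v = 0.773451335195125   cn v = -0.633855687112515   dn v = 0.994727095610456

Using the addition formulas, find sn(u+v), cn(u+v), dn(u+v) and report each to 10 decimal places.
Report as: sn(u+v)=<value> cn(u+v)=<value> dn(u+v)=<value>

m = k² = 0.017581964409
D = 1 − m·sn²u·sn²v = 0.9897597232227468
sn(u+v) = (sn u·cn v·dn v + sn v·cn u·dn u)/D = -0.7467360138111187/0.9897597232227468 = -0.7544619126141838
cn(u+v) = (cn u·cn v − sn u·sn v·dn u·dn v)/D = -0.6496226869433126/0.9897597232227468 = -0.6563438294175909
dn(u+v) = (dn u·dn v − m·sn u·sn v·cn u·cn v)/D = 0.9847945716524303/0.9897597232227468 = 0.9949834778544539

sn(u+v)=-0.7544619126 cn(u+v)=-0.6563438294 dn(u+v)=0.9949834779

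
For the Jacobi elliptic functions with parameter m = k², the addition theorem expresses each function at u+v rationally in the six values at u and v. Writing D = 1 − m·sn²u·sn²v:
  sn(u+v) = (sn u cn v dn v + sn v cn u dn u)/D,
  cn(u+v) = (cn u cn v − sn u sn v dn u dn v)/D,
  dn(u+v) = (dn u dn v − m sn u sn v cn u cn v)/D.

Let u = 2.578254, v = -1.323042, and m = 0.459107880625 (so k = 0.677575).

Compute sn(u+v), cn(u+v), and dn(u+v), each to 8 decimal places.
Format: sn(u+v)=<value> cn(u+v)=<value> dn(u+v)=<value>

sn(u+v)=0.91065140 cn(u+v)=0.41317553 dn(u+v)=0.78693600

sn u = 0.8363537025437513, cn u = -0.5481901898441438, dn u = 0.8239294685325946
sn v = -0.9312582600949868, cn v = 0.3643597851092488, dn v = 0.7757850138575517
m = k² = 0.459107880625
D = 1 − m·sn²u·sn²v = 0.7214937209100405
sn(u+v) = (sn u·cn v·dn v + sn v·cn u·dn u)/D = 0.6570292695774776/0.7214937209100405 = 0.9106514035198365
cn(u+v) = (cn u·cn v − sn u·sn v·dn u·dn v)/D = 0.2981035528656136/0.7214937209100405 = 0.4131755332390241
dn(u+v) = (dn u·dn v − m·sn u·sn v·cn u·cn v)/D = 0.5677693844890675/0.7214937209100405 = 0.7869360023991945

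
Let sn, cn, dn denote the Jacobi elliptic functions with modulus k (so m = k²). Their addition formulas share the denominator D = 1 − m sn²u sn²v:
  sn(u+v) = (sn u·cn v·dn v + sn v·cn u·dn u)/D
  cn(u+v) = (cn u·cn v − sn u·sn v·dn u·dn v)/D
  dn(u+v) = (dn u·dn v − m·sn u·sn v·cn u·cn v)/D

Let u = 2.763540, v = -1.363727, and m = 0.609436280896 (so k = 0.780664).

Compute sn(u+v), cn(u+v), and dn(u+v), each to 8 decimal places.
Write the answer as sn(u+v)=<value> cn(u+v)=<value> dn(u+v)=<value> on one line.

sn u = 0.8607524856488926, cn u = -0.5090237307329128, dn u = 0.7405888219722746
sn v = -0.9265039545312498, cn v = 0.3762850279215953, dn v = 0.6905462036990675
m = k² = 0.609436280896
D = 1 − m·sn²u·sn²v = 0.6124038712632487
sn(u+v) = (sn u·cn v·dn v + sn v·cn u·dn u)/D = 0.5729307628221403/0.6124038712632487 = 0.9355439926274725
cn(u+v) = (cn u·cn v − sn u·sn v·dn u·dn v)/D = 0.2163072873258181/0.6124038712632487 = 0.3532101893471474
dn(u+v) = (dn u·dn v − m·sn u·sn v·cn u·cn v)/D = 0.4183195550762733/0.6124038712632487 = 0.6830779077430978

sn(u+v)=0.93554399 cn(u+v)=0.35321019 dn(u+v)=0.68307791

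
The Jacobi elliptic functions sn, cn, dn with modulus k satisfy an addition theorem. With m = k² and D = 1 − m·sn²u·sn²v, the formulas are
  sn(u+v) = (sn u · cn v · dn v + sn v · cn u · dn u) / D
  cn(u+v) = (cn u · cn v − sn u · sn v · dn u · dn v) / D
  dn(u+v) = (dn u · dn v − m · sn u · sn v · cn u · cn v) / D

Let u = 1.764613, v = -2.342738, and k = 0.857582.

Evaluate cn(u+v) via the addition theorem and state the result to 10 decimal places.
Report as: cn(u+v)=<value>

cn(u+v)=0.8492814968

sn u = 0.9816889883494055, cn u = 0.190490761333774, dn u = 0.5396666341333331
sn v = -0.9940228393168062, cn v = -0.1091723175377118, dn v = 0.5227988205815932
m = k² = 0.735446886724
D = 1 − m·sn²u·sn²v = 0.2996874984240832
cn(u+v) = (cn u·cn v − sn u·sn v·dn u·dn v)/D = 0.2545190472304045/0.2996874984240832 = 0.849281496788493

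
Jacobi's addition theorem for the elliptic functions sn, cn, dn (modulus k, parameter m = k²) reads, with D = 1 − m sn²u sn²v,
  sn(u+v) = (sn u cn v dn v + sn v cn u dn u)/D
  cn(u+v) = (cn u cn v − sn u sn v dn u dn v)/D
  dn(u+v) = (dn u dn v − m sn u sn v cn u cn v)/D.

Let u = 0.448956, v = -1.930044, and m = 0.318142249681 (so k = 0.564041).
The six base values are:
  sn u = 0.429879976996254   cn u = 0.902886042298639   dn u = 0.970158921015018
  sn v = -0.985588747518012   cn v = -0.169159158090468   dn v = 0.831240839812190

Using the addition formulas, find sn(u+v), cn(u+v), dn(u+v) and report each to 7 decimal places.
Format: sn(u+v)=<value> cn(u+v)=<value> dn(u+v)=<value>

m = k² = 0.318142249681
D = 1 − m·sn²u·sn²v = 0.9428906450666545
sn(u+v) = (sn u·cn v·dn v + sn v·cn u·dn u)/D = -0.9237657972014641/0.9428906450666545 = -0.9797167911620987
cn(u+v) = (cn u·cn v − sn u·sn v·dn u·dn v)/D = 0.1889431673148181/0.9428906450666545 = 0.2003871480785149
dn(u+v) = (dn u·dn v − m·sn u·sn v·cn u·cn v)/D = 0.7858487309019373/0.9428906450666545 = 0.8334463121610294

sn(u+v)=-0.9797168 cn(u+v)=0.2003871 dn(u+v)=0.8334463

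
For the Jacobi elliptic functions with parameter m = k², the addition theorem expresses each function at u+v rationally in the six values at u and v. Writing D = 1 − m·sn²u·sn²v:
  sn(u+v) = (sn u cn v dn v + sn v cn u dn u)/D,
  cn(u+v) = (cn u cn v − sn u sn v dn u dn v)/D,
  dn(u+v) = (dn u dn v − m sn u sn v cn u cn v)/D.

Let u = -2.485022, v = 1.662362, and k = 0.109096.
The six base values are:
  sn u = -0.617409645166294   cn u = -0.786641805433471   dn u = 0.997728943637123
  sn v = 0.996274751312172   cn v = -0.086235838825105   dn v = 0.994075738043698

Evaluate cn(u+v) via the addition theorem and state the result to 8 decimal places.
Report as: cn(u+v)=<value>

m = k² = 0.011901937216
D = 1 − m·sn²u·sn²v = 0.9954967845812908
cn(u+v) = (cn u·cn v − sn u·sn v·dn u·dn v)/D = 0.67791361322536/0.9954967845812908 = 0.6809802138240885

cn(u+v)=0.68098021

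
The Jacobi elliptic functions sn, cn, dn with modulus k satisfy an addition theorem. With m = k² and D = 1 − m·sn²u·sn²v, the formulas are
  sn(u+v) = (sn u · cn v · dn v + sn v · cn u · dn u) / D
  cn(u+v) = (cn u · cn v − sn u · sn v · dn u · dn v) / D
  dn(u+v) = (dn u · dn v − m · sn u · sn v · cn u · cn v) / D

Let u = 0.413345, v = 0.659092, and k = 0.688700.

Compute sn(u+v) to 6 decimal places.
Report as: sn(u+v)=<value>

sn u = 0.3967455745044901, cn u = 0.9179286187449992, dn u = 0.9619462694470905
sn v = 0.5959804565355714, cn v = 0.8029989386217468, dn v = 0.91188232178798
m = k² = 0.47430769
D = 1 − m·sn²u·sn²v = 0.9734815347797542
sn(u+v) = (sn u·cn v·dn v + sn v·cn u·dn u)/D = 0.8167627497168937/0.9734815347797542 = 0.8390120618997489

sn(u+v)=0.839012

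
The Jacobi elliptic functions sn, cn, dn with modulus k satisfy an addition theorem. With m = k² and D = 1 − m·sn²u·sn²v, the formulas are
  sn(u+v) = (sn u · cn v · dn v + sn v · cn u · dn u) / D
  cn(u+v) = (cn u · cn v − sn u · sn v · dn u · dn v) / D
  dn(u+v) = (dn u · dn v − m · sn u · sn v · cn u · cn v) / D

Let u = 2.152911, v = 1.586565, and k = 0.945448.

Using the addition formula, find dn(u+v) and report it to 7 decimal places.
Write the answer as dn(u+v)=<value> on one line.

dn(u+v)=0.5387574

sn u = 0.9912400222712249, cn u = 0.1320727763308606, dn u = 0.348884052794575
sn v = 0.9365584032061468, cn v = 0.3505115652641901, dn v = 0.4647017486359742
m = k² = 0.893871920704
D = 1 − m·sn²u·sn²v = 0.2296241103069948
dn(u+v) = (dn u·dn v − m·sn u·sn v·cn u·cn v)/D = 0.1237116923333097/0.2296241103069948 = 0.5387574160566759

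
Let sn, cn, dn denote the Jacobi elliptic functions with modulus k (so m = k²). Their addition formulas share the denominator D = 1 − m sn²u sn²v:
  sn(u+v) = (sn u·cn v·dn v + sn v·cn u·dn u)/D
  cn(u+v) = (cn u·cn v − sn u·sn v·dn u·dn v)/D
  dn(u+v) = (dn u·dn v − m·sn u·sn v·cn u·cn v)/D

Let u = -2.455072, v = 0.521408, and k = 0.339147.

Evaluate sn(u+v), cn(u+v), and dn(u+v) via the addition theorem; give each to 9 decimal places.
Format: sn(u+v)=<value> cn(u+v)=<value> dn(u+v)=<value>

sn(u+v)=-0.956384892 cn(u+v)=-0.292109463 dn(u+v)=0.945935405

sn u = -0.699777251200868, cn u = -0.7143611122546896, dn u = 0.9714297331112846
sn v = 0.4958711282180475, cn v = 0.8683961217093042, dn v = 0.9857574615211055
m = k² = 0.115020687609
D = 1 − m·sn²u·sn²v = 0.9861505271045003
sn(u+v) = (sn u·cn v·dn v + sn v·cn u·dn u)/D = -0.9431394654026973/0.9861505271045003 = -0.9563848920427082
cn(u+v) = (cn u·cn v − sn u·sn v·dn u·dn v)/D = -0.2880639007380101/0.9861505271045003 = -0.2921094628259369
dn(u+v) = (dn u·dn v − m·sn u·sn v·cn u·cn v)/D = 0.9328346982949111/0.9861505271045003 = 0.9459354050480172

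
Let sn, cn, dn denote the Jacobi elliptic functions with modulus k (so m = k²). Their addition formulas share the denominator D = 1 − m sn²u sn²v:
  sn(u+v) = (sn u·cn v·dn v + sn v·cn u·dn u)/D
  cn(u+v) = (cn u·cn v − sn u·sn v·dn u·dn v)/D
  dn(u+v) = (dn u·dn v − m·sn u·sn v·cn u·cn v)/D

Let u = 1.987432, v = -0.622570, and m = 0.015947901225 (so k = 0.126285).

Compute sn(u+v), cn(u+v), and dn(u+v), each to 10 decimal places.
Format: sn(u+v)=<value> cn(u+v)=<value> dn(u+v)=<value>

sn(u+v)=0.9779099373 cn(u+v)=0.2090266838 dn(u+v)=0.9923451501

sn u = 0.918230413495721, cn u = -0.396046597929432, dn u = 0.993254032689702
sn v = -0.5826427909288576, cn v = 0.8127283544817613, dn v = 0.9972893883716005
m = k² = 0.015947901225
D = 1 − m·sn²u·sn²v = 0.9954353063264217
sn(u+v) = (sn u·cn v·dn v + sn v·cn u·dn u)/D = 0.9734460779956174/0.9954353063264217 = 0.9779099372997389
cn(u+v) = (cn u·cn v − sn u·sn v·dn u·dn v)/D = 0.2080725409950272/0.9954353063264217 = 0.2090266837760688
dn(u+v) = (dn u·dn v − m·sn u·sn v·cn u·cn v)/D = 0.9878153984777358/0.9954353063264217 = 0.9923451501064328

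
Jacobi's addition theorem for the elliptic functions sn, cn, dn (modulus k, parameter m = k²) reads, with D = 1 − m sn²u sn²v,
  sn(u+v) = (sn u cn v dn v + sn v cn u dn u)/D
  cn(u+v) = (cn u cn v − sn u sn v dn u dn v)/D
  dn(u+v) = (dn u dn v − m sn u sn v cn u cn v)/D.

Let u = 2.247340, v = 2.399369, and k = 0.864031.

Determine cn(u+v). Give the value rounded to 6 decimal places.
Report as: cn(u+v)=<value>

sn u = 0.998806032406176, cn u = -0.048851915305676, dn u = 0.5052049868853986
sn v = 0.9920325273377764, cn v = -0.1259820015074534, dn v = 0.5150720980332943
m = k² = 0.746549568961
D = 1 − m·sn²u·sn²v = 0.2670526365481566
cn(u+v) = (cn u·cn v − sn u·sn v·dn u·dn v)/D = -0.2516810434528854/0.2670526365481566 = -0.942439837726525

cn(u+v)=-0.942440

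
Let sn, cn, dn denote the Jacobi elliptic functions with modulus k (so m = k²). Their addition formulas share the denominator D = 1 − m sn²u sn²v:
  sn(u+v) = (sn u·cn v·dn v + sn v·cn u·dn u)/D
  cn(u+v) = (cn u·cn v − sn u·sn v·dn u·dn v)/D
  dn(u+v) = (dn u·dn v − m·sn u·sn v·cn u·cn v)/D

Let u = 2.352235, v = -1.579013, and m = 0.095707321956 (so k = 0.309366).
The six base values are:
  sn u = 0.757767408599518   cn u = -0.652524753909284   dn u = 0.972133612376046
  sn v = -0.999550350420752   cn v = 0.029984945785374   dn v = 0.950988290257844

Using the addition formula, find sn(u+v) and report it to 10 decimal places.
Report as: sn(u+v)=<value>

sn(u+v)=0.6937559431

m = k² = 0.095707321956
D = 1 − m·sn²u·sn²v = 0.9450931713000943
sn(u+v) = (sn u·cn v·dn v + sn v·cn u·dn u)/D = 0.655664004390134/0.9450931713000943 = 0.693755943118482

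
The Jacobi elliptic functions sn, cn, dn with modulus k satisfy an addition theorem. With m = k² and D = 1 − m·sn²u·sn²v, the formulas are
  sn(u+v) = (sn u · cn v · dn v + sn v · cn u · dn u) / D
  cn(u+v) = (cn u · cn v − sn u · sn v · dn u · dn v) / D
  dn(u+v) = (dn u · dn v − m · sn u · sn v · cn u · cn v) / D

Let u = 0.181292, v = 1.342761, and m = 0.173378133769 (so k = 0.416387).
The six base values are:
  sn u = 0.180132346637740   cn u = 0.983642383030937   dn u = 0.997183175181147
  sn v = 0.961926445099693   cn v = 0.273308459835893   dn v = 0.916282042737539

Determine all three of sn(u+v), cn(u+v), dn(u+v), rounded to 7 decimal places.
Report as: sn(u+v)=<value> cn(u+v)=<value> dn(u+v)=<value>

m = k² = 0.173378133769
D = 1 − m·sn²u·sn²v = 0.994794511800685
sn(u+v) = (sn u·cn v·dn v + sn v·cn u·dn u)/D = 0.9886364820705966/0.994794511800685 = 0.9938097469808697
cn(u+v) = (cn u·cn v − sn u·sn v·dn u·dn v)/D = 0.110517089302235/0.994794511800685 = 0.1110953950702715
dn(u+v) = (dn u·dn v − m·sn u·sn v·cn u·cn v)/D = 0.905624629614528/0.994794511800685 = 0.9103635161549596

sn(u+v)=0.9938097 cn(u+v)=0.1110954 dn(u+v)=0.9103635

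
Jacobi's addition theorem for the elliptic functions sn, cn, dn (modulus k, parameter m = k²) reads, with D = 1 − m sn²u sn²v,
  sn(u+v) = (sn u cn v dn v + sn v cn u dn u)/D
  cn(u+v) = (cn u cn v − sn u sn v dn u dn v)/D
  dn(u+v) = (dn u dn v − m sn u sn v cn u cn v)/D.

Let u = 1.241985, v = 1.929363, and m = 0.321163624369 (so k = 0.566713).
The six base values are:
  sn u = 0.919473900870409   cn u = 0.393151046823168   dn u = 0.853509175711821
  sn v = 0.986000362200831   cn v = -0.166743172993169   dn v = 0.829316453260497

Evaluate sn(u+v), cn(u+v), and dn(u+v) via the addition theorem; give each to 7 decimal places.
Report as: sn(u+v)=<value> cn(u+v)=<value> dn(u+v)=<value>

sn(u+v)=0.2767736 cn(u+v)=-0.9609352 dn(u+v)=0.9876222

m = k² = 0.321163624369
D = 1 − m·sn²u·sn²v = 0.7360271191931327
sn(u+v) = (sn u·cn v·dn v + sn v·cn u·dn u)/D = 0.2037128572861047/0.7360271191931327 = 0.2767735752854111
cn(u+v) = (cn u·cn v − sn u·sn v·dn u·dn v)/D = -0.7072743399587412/0.7360271191931327 = -0.9609351632777993
dn(u+v) = (dn u·dn v − m·sn u·sn v·cn u·cn v)/D = 0.726916758640217/0.7360271191931327 = 0.9876222488066705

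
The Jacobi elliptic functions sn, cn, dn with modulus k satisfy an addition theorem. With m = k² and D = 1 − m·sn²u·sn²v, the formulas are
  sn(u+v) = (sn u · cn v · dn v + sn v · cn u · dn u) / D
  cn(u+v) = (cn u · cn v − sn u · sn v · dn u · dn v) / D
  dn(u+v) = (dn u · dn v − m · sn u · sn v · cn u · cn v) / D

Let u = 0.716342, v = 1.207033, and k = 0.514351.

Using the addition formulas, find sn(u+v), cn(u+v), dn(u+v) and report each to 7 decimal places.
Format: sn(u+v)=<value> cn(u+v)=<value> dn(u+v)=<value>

sn(u+v)=0.9805798 cn(u+v)=-0.1961205 dn(u+v)=0.8634922

sn u = 0.6455763360066382, cn u = 0.763695747263427, dn u = 0.9432607886643395
sn v = 0.9124369317453028, cn v = 0.4092173573875106, dn v = 0.8830319645625482
m = k² = 0.264556951201
D = 1 − m·sn²u·sn²v = 0.9082047744489873
sn(u+v) = (sn u·cn v·dn v + sn v·cn u·dn u)/D = 0.8905672533267168/0.9082047744489873 = 0.9805797969593682
cn(u+v) = (cn u·cn v − sn u·sn v·dn u·dn v)/D = -0.1781176005734509/0.9082047744489873 = -0.19612052874476
dn(u+v) = (dn u·dn v − m·sn u·sn v·cn u·cn v)/D = 0.7842277348541405/0.9082047744489873 = 0.8634921957219787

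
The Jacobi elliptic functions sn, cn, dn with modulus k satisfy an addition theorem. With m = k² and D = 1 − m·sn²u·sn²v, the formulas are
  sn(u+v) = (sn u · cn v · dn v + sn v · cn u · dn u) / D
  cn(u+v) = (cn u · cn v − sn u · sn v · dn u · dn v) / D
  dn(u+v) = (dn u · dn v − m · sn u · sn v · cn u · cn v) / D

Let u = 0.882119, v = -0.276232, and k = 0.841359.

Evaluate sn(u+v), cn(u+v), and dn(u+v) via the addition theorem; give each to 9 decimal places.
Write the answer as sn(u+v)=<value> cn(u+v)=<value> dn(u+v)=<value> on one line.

sn u = 0.72680753104751, cn u = 0.6868411845635225, dn u = 0.7912397497743325
sn v = -0.2703813411237582, cn v = 0.9627533071208418, dn v = 0.9737809365163536
m = k² = 0.707884966881
D = 1 − m·sn²u·sn²v = 0.9726627412980608
sn(u+v) = (sn u·cn v·dn v + sn v·cn u·dn u)/D = 0.5344495474328428/0.9726627412980608 = 0.5494705664571839
cn(u+v) = (cn u·cn v − sn u·sn v·dn u·dn v)/D = 0.8126724368146663/0.9726627412980608 = 0.8355130738637316
dn(u+v) = (dn u·dn v − m·sn u·sn v·cn u·cn v)/D = 0.8624819721421864/0.9726627412980608 = 0.8867225354917643

sn(u+v)=0.549470566 cn(u+v)=0.835513074 dn(u+v)=0.886722535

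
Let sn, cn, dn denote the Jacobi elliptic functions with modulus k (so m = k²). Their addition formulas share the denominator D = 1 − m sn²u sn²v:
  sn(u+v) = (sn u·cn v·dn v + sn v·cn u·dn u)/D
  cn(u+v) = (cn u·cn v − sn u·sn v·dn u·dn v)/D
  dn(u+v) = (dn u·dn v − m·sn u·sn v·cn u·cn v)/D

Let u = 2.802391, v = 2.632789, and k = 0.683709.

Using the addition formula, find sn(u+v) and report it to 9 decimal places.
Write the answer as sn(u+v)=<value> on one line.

sn u = 0.7250454687886977, cn u = -0.6887010005720753, dn u = 0.8684823372655608
sn v = 0.8163598679903346, cn v = -0.577543561936936, dn v = 0.829738324660659
m = k² = 0.467457996681
D = 1 − m·sn²u·sn²v = 0.8362292369238125
sn(u+v) = (sn u·cn v·dn v + sn v·cn u·dn u)/D = -0.8357340231521331/0.8362292369238125 = -0.9994078014139985

sn(u+v)=-0.999407801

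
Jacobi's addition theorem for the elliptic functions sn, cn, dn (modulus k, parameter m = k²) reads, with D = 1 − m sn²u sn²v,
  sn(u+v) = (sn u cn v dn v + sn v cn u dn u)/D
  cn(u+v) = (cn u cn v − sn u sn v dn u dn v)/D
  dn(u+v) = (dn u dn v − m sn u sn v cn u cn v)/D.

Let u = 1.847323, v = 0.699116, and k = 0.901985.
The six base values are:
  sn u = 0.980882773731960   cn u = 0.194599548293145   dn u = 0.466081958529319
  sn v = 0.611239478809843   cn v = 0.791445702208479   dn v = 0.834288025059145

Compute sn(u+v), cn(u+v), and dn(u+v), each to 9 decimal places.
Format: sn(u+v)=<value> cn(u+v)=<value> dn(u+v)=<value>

m = k² = 0.813576940225
D = 1 − m·sn²u·sn²v = 0.7075472974030961
sn(u+v) = (sn u·cn v·dn v + sn v·cn u·dn u)/D = 0.7031097047618621/0.7075472974030961 = 0.9937282035313805
cn(u+v) = (cn u·cn v − sn u·sn v·dn u·dn v)/D = -0.07911966337208756/0.7075472974030961 = -0.1118224374009761
dn(u+v) = (dn u·dn v − m·sn u·sn v·cn u·cn v)/D = 0.3137206275165786/0.7075472974030961 = 0.4433917402667275

sn(u+v)=0.993728204 cn(u+v)=-0.111822437 dn(u+v)=0.443391740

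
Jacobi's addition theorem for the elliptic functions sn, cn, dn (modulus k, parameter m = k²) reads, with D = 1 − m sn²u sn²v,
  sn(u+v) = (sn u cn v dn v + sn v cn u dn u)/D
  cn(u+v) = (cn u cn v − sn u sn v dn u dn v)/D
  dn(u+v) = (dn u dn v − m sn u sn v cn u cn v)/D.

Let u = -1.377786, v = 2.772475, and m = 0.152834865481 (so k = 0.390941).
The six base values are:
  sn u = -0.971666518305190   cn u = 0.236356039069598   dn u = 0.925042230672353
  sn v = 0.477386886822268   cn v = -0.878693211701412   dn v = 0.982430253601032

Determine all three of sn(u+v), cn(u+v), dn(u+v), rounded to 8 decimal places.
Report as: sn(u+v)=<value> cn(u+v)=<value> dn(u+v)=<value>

m = k² = 0.152834865481
D = 1 − m·sn²u·sn²v = 0.9671149969957282
sn(u+v) = (sn u·cn v·dn v + sn v·cn u·dn u)/D = 0.9431713240552447/0.9671149969957282 = 0.9752421656009237
cn(u+v) = (cn u·cn v − sn u·sn v·dn u·dn v)/D = 0.2138674142872724/0.9671149969957282 = 0.2211395903813258
dn(u+v) = (dn u·dn v − m·sn u·sn v·cn u·cn v)/D = 0.8940658689744284/0.9671149969957282 = 0.9244669679942701

sn(u+v)=0.97524217 cn(u+v)=0.22113959 dn(u+v)=0.92446697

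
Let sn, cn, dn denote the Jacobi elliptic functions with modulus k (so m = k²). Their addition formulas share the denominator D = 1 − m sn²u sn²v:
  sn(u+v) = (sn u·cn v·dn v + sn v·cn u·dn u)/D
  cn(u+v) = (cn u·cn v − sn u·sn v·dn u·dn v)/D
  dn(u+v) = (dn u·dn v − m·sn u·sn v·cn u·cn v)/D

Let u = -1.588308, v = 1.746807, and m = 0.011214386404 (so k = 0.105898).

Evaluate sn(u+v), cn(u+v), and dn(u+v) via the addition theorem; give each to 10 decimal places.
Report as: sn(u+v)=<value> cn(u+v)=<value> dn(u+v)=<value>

sn u = -0.9999154198954295, cn u = -0.0130058854118815, dn u = 0.9943779515575172
sn v = 0.985479117110499, cn v = -0.1697966717551068, dn v = 0.99453955907153
m = k² = 0.011214386404
D = 1 − m·sn²u·sn²v = 0.9891107768151887
sn(u+v) = (sn u·cn v·dn v + sn v·cn u·dn u)/D = 0.1561102535405937/0.9891107768151887 = 0.1578288875218293
cn(u+v) = (cn u·cn v − sn u·sn v·dn u·dn v)/D = 0.9767137336760642/0.9891107768151887 = 0.9874664765264802
dn(u+v) = (dn u·dn v − m·sn u·sn v·cn u·cn v)/D = 0.9889726131714904/0.9891107768151887 = 0.9998603152984105

sn(u+v)=0.1578288875 cn(u+v)=0.9874664765 dn(u+v)=0.9998603153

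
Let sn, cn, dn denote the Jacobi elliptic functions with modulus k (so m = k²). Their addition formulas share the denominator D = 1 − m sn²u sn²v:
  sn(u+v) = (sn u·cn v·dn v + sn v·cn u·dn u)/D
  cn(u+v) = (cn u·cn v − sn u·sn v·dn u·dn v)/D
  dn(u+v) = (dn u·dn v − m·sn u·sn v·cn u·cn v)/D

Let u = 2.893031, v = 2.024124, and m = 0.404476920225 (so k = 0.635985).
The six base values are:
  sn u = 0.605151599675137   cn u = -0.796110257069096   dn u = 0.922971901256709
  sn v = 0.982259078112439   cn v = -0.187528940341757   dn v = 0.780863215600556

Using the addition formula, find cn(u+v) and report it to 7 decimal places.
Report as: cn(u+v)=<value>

cn(u+v)=-0.3256504

m = k² = 0.404476920225
D = 1 − m·sn²u·sn²v = 0.8570861827864361
cn(u+v) = (cn u·cn v − sn u·sn v·dn u·dn v)/D = -0.2791104491409084/0.8570861827864361 = -0.3256503893616677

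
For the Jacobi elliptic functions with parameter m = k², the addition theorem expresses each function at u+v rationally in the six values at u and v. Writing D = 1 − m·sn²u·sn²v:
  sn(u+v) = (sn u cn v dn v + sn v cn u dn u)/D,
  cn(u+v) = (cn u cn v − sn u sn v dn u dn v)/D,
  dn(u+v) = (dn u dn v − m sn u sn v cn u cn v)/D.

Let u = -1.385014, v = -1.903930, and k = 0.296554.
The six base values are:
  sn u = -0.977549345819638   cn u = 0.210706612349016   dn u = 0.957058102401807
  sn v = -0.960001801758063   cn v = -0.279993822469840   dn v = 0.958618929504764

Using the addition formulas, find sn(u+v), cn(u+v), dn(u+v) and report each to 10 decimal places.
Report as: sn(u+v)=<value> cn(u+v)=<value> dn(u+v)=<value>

sn(u+v)=0.0745640490 cn(u+v)=-0.9972162266 dn(u+v)=0.9997554939

m = k² = 0.087944274916
D = 1 − m·sn²u·sn²v = 0.9225486400758509
sn(u+v) = (sn u·cn v·dn v + sn v·cn u·dn u)/D = 0.06878896203796963/0.9225486400758509 = 0.07456404903736445
cn(u+v) = (cn u·cn v − sn u·sn v·dn u·dn v)/D = -0.9199804737099265/0.9225486400758509 = -0.997216226598401
dn(u+v) = (dn u·dn v − m·sn u·sn v·cn u·cn v)/D = 0.9223230713357802/0.9225486400758509 = 0.999755493932491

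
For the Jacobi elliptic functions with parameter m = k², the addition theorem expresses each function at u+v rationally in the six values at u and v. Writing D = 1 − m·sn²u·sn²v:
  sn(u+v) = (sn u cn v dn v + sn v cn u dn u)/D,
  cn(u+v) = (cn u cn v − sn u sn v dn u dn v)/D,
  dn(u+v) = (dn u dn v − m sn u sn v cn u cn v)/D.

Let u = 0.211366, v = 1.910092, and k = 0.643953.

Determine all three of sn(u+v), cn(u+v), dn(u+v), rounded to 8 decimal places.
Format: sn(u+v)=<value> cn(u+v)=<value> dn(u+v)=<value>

sn u = 0.2091637930743048, cn u = 0.9778806203554549, dn u = 0.9908875611643889
sn v = 0.9956199107584303, cn v = -0.09349327944497005, dn v = 0.7674302634528935
m = k² = 0.414675466209
D = 1 − m·sn²u·sn²v = 0.9820167365820998
sn(u+v) = (sn u·cn v·dn v + sn v·cn u·dn u)/D = 0.9497181564203788/0.9820167365820998 = 0.9671099493944106
cn(u+v) = (cn u·cn v − sn u·sn v·dn u·dn v)/D = -0.2497844957014627/0.9820167365820998 = -0.2543586951184104
dn(u+v) = (dn u·dn v − m·sn u·sn v·cn u·cn v)/D = 0.7683321479721078/0.9820167365820998 = 0.7824022945334728

sn(u+v)=0.96710995 cn(u+v)=-0.25435870 dn(u+v)=0.78240229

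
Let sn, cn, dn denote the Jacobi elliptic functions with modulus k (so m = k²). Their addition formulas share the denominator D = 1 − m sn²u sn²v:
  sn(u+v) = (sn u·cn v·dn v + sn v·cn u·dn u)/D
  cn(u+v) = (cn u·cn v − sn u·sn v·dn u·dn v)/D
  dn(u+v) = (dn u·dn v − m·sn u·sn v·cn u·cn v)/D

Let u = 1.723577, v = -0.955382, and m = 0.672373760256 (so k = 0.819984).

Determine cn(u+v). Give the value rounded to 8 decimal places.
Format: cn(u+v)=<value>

sn u = 0.983647000556294, cn u = 0.1801071300548818, dn u = 0.591132039912106
sn v = -0.7674698360509749, cn v = 0.6410850573456612, dn v = 0.7771519578537085
m = k² = 0.672373760256
D = 1 − m·sn²u·sn²v = 0.6168119725798548
cn(u+v) = (cn u·cn v − sn u·sn v·dn u·dn v)/D = 0.4622735269759973/0.6168119725798548 = 0.7494561511873858

cn(u+v)=0.74945615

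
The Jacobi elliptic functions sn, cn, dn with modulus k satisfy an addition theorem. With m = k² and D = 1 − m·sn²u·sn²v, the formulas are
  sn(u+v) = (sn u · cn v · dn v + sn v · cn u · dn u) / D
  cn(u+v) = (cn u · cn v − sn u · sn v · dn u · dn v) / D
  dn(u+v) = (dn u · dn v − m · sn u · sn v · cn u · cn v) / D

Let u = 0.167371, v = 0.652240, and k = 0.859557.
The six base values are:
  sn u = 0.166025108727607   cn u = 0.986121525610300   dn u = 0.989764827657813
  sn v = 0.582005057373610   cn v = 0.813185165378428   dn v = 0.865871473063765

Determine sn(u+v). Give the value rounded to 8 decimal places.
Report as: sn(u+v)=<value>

m = k² = 0.738838236249
D = 1 − m·sn²u·sn²v = 0.9931015673826353
sn(u+v) = (sn u·cn v·dn v + sn v·cn u·dn u)/D = 0.6849540423620978/0.9931015673826353 = 0.6897119739397105

sn(u+v)=0.68971197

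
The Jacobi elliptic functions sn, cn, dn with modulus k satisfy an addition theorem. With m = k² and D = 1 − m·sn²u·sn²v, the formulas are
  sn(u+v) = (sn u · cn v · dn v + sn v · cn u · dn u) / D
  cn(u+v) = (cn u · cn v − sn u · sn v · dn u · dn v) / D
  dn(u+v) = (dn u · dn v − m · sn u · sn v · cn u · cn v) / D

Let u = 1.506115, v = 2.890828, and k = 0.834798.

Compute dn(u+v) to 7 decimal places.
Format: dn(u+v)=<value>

sn u = 0.9485091263980996, cn u = 0.3167498021144038, dn u = 0.6107629219712147
sn v = 0.8842167363580049, cn v = -0.4670768278820932, dn v = 0.674644982067862
m = k² = 0.696887700804
D = 1 − m·sn²u·sn²v = 0.5098113066925851
dn(u+v) = (dn u·dn v − m·sn u·sn v·cn u·cn v)/D = 0.4985185905265568/0.5098113066925851 = 0.9778492237857764

dn(u+v)=0.9778492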